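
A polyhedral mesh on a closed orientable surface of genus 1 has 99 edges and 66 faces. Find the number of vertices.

33

For a closed orientable surface of genus 1, χ = 2 − 2·1 = 0.
V = 0 + E − F = 0 + 99 − 66 = 33.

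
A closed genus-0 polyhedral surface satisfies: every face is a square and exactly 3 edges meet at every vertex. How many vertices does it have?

8

Each face has 4 edges and each edge borders two faces, so 2E = 4F.
Each vertex has degree 3, so 3V = 2E and hence V = 4F/3.
Euler: V − E + F = 2 ⇒ (4F/3) − (4F/2) + F = 2.
Multiply by 6: (8 − 12 + 6)F = 12, i.e. 2F = 12.
So F = 6, E = 4·6/2 = 12, V = 4·6/3 = 8.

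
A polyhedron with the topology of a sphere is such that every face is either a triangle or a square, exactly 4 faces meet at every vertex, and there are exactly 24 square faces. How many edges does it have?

Let x be the number of triangles; then F = 24 + x.
Edge–face incidences: 2E = 4·24 + 3·x = 96 + 3x.
Every vertex has degree 4, so 4V = 2E.
Euler: V − E + F = 2 ⇒ (2E)/4 − E + (24 + x) = 2.
Multiply by 8: 2·(2E) − 4·(2E) + 8·(24 + x) = 16, i.e. 192 + 8x − 2·(96 + 3x) = 16.
Collecting terms: 2x = 16, so x = 8.
Then 2E = 96 + 3·8 = 120, so E = 60, V = 2E/4 = 30, F = 24 + 8 = 32.

60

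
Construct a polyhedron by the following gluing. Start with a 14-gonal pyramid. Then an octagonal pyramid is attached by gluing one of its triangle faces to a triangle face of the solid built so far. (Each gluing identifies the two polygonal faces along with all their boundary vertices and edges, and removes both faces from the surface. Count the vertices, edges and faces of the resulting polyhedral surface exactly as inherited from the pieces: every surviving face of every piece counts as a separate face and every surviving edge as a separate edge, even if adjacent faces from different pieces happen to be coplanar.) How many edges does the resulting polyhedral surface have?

A 14-gonal pyramid: V=15, E=28, F=15.
Attach an octagonal pyramid (V=9, E=16, F=9) along a 3-gon: merge 3 vertices and 3 edges, delete both glued faces → V=21, E=41, F=22.
Check: V − E + F = 21 − 41 + 22 = 2.

41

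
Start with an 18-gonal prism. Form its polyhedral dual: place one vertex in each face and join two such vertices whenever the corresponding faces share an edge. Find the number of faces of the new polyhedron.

36

The base solid has V = 36, E = 54, F = 20.
The dual swaps V and F and preserves E: V′ = F = 20, E′ = E = 54, F′ = V = 36.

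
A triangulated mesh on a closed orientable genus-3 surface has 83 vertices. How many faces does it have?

χ = 2 − 2·3 = -4, and every face is a triangle so 3F = 2E.
V − E + F = -4 with E = 3F/2 gives 83 − (3/2 − 1)·F = -4, so F = 174 and E = 261.

174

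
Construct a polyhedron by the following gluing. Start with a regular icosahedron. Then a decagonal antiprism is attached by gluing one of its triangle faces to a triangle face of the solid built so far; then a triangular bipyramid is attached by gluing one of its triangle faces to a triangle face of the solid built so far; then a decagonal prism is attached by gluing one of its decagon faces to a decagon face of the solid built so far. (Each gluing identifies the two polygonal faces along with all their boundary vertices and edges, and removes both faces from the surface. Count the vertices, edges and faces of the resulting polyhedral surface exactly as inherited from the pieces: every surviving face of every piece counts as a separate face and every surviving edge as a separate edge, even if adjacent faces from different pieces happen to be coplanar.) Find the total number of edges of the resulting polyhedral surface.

93

A regular icosahedron: V=12, E=30, F=20.
Attach a decagonal antiprism (V=20, E=40, F=22) along a 3-gon: merge 3 vertices and 3 edges, delete both glued faces → V=29, E=67, F=40.
Attach a triangular bipyramid (V=5, E=9, F=6) along a 3-gon: merge 3 vertices and 3 edges, delete both glued faces → V=31, E=73, F=44.
Attach a decagonal prism (V=20, E=30, F=12) along a 10-gon: merge 10 vertices and 10 edges, delete both glued faces → V=41, E=93, F=54.
Check: V − E + F = 41 − 93 + 54 = 2.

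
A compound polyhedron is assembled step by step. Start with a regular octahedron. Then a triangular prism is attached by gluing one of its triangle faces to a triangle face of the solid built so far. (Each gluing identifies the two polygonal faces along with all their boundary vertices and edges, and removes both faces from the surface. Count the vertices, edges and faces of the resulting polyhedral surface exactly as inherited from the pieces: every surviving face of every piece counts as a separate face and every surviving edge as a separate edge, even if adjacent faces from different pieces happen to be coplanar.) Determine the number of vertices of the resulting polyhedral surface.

A regular octahedron: V=6, E=12, F=8.
Attach a triangular prism (V=6, E=9, F=5) along a 3-gon: merge 3 vertices and 3 edges, delete both glued faces → V=9, E=18, F=11.
Check: V − E + F = 9 − 18 + 11 = 2.

9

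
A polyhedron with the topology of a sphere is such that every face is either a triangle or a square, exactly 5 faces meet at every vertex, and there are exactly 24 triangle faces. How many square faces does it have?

2

Let x be the number of squares; then F = 24 + x.
Edge–face incidences: 2E = 3·24 + 4·x = 72 + 4x.
Every vertex has degree 5, so 5V = 2E.
Euler: V − E + F = 2 ⇒ (2E)/5 − E + (24 + x) = 2.
Multiply by 10: 2·(2E) − 5·(2E) + 10·(24 + x) = 20, i.e. 240 + 10x − 3·(72 + 4x) = 20.
Collecting terms: −2x + 24 = 20, so −2x = −4, so x = 2.
Then 2E = 72 + 4·2 = 80, so E = 40, V = 2E/5 = 16, F = 24 + 2 = 26.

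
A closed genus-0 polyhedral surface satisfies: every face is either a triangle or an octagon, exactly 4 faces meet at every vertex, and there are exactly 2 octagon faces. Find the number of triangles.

Let x be the number of triangles; then F = 2 + x.
Edge–face incidences: 2E = 8·2 + 3·x = 16 + 3x.
Every vertex has degree 4, so 4V = 2E.
Euler: V − E + F = 2 ⇒ (2E)/4 − E + (2 + x) = 2.
Multiply by 8: 2·(2E) − 4·(2E) + 8·(2 + x) = 16, i.e. 16 + 8x − 2·(16 + 3x) = 16.
Collecting terms: 2x − 16 = 16, so 2x = 32, so x = 16.
Then 2E = 16 + 3·16 = 64, so E = 32, V = 2E/4 = 16, F = 2 + 16 = 18.

16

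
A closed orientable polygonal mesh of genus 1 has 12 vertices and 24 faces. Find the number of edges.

36

For a closed orientable surface of genus 1, χ = 2 − 2·1 = 0.
E = V + F − (0) = 12 + 24 − (0) = 36.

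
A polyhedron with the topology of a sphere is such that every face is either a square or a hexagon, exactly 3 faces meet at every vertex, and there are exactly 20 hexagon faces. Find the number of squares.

Let x be the number of squares; then F = 20 + x.
Edge–face incidences: 2E = 6·20 + 4·x = 120 + 4x.
Every vertex has degree 3, so 3V = 2E.
Euler: V − E + F = 2 ⇒ (2E)/3 − E + (20 + x) = 2.
Multiply by 6: 2·(2E) − 3·(2E) + 6·(20 + x) = 12, i.e. 120 + 6x − (120 + 4x) = 12.
Collecting terms: 2x = 12, so x = 6.
Then 2E = 120 + 4·6 = 144, so E = 72, V = 2E/3 = 48, F = 20 + 6 = 26.

6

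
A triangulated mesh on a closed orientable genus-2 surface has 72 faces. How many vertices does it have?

34

χ = 2 − 2·2 = -2, and every face is a triangle so 3F = 2E.
E = 3·72/2 = 108. Then V = -2 + E − F = -2 + 108 − 72 = 34.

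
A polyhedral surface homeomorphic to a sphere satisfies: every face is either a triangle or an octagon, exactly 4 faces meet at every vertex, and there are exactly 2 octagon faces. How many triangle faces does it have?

Let x be the number of triangles; then F = 2 + x.
Edge–face incidences: 2E = 8·2 + 3·x = 16 + 3x.
Every vertex has degree 4, so 4V = 2E.
Euler: V − E + F = 2 ⇒ (2E)/4 − E + (2 + x) = 2.
Multiply by 8: 2·(2E) − 4·(2E) + 8·(2 + x) = 16, i.e. 16 + 8x − 2·(16 + 3x) = 16.
Collecting terms: 2x − 16 = 16, so 2x = 32, so x = 16.
Then 2E = 16 + 3·16 = 64, so E = 32, V = 2E/4 = 16, F = 2 + 16 = 18.

16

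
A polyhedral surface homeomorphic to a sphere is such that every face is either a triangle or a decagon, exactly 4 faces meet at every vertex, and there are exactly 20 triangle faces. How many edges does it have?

Let x be the number of decagons; then F = 20 + x.
Edge–face incidences: 2E = 3·20 + 10·x = 60 + 10x.
Every vertex has degree 4, so 4V = 2E.
Euler: V − E + F = 2 ⇒ (2E)/4 − E + (20 + x) = 2.
Multiply by 8: 2·(2E) − 4·(2E) + 8·(20 + x) = 16, i.e. 160 + 8x − 2·(60 + 10x) = 16.
Collecting terms: −12x + 40 = 16, so −12x = −24, so x = 2.
Then 2E = 60 + 10·2 = 80, so E = 40, V = 2E/4 = 20, F = 20 + 2 = 22.

40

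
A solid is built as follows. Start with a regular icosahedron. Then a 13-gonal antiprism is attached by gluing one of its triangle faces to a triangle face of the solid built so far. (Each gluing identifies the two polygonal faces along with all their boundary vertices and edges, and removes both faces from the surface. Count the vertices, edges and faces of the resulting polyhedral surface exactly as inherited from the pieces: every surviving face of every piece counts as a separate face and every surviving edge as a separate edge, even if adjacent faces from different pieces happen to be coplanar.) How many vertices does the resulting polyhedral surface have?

35

A regular icosahedron: V=12, E=30, F=20.
Attach a 13-gonal antiprism (V=26, E=52, F=28) along a 3-gon: merge 3 vertices and 3 edges, delete both glued faces → V=35, E=79, F=46.
Check: V − E + F = 35 − 79 + 46 = 2.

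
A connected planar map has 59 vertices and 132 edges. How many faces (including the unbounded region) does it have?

Euler's formula for a connected plane graph: V − E + F = 2, so F = 2 − 59 + 132 = 75.

75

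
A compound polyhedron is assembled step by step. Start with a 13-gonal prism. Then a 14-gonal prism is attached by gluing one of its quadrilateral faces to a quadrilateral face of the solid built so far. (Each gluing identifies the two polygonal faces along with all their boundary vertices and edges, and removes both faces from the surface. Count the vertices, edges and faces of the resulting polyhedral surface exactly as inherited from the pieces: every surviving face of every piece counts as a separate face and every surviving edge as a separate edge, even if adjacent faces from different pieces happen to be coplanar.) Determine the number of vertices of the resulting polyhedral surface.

50

A 13-gonal prism: V=26, E=39, F=15.
Attach a 14-gonal prism (V=28, E=42, F=16) along a 4-gon: merge 4 vertices and 4 edges, delete both glued faces → V=50, E=77, F=29.
Check: V − E + F = 50 − 77 + 29 = 2.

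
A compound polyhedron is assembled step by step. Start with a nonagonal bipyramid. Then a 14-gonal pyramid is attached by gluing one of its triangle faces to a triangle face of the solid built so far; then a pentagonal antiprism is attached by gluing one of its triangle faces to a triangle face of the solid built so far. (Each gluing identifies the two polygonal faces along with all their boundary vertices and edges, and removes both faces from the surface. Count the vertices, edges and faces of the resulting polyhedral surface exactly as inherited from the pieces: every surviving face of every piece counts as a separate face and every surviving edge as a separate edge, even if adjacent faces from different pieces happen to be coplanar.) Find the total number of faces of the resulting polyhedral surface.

A nonagonal bipyramid: V=11, E=27, F=18.
Attach a 14-gonal pyramid (V=15, E=28, F=15) along a 3-gon: merge 3 vertices and 3 edges, delete both glued faces → V=23, E=52, F=31.
Attach a pentagonal antiprism (V=10, E=20, F=12) along a 3-gon: merge 3 vertices and 3 edges, delete both glued faces → V=30, E=69, F=41.
Check: V − E + F = 30 − 69 + 41 = 2.

41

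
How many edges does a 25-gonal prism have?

75

A prism on an n-gon has two n-gon bases and n rectangular sides: V = 2·25 = 50, E = 3·25 = 75, F = 25 + 2 = 27.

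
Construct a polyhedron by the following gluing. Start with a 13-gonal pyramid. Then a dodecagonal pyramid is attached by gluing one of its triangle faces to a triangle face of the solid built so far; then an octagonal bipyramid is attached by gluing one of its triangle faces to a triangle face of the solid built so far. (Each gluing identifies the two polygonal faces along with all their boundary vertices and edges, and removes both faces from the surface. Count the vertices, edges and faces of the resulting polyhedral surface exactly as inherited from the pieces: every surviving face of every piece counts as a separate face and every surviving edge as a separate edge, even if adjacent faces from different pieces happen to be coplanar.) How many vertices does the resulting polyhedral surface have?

31

A 13-gonal pyramid: V=14, E=26, F=14.
Attach a dodecagonal pyramid (V=13, E=24, F=13) along a 3-gon: merge 3 vertices and 3 edges, delete both glued faces → V=24, E=47, F=25.
Attach an octagonal bipyramid (V=10, E=24, F=16) along a 3-gon: merge 3 vertices and 3 edges, delete both glued faces → V=31, E=68, F=39.
Check: V − E + F = 31 − 68 + 39 = 2.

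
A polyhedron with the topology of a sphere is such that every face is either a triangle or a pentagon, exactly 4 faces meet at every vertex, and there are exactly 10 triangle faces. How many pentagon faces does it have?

2

Let x be the number of pentagons; then F = 10 + x.
Edge–face incidences: 2E = 3·10 + 5·x = 30 + 5x.
Every vertex has degree 4, so 4V = 2E.
Euler: V − E + F = 2 ⇒ (2E)/4 − E + (10 + x) = 2.
Multiply by 8: 2·(2E) − 4·(2E) + 8·(10 + x) = 16, i.e. 80 + 8x − 2·(30 + 5x) = 16.
Collecting terms: −2x + 20 = 16, so −2x = −4, so x = 2.
Then 2E = 30 + 5·2 = 40, so E = 20, V = 2E/4 = 10, F = 10 + 2 = 12.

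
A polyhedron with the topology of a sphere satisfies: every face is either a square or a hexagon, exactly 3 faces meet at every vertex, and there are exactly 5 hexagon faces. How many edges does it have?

Let x be the number of squares; then F = 5 + x.
Edge–face incidences: 2E = 6·5 + 4·x = 30 + 4x.
Every vertex has degree 3, so 3V = 2E.
Euler: V − E + F = 2 ⇒ (2E)/3 − E + (5 + x) = 2.
Multiply by 6: 2·(2E) − 3·(2E) + 6·(5 + x) = 12, i.e. 30 + 6x − (30 + 4x) = 12.
Collecting terms: 2x = 12, so x = 6.
Then 2E = 30 + 4·6 = 54, so E = 27, V = 2E/3 = 18, F = 5 + 6 = 11.

27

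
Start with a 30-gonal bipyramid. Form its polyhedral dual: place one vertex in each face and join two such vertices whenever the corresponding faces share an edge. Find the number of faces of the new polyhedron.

The base solid has V = 32, E = 90, F = 60.
The dual swaps V and F and preserves E: V′ = F = 60, E′ = E = 90, F′ = V = 32.

32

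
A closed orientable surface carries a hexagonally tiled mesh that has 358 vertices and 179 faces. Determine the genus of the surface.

Every face is a hexagon, so 2E = 6·179 = 1074, giving E = 537.
χ = V − E + F = 358 − 537 + 179 = 0.
For a closed orientable surface χ = 2 − 2g, so g = (2 − (0))/2 = 1.

1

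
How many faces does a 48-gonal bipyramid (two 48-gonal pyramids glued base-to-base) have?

A bipyramid over an n-gon has 2n triangular faces and n + 2 vertices: V = 48 + 2 = 50, E = 3·48 = 144, F = 2·48 = 96.

96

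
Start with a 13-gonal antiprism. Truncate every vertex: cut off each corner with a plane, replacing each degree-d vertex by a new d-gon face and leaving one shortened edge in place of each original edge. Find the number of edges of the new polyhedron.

156

The base solid has V = 26, E = 52, F = 28.
Truncation replaces each original edge-end by a new vertex, so V′ = 2E = 104.
Each original edge survives, and each old vertex of degree d contributes d new edges; summing degrees gives Σd = 2E, so E′ = E + 2E = 3E = 156.
Each original face survives and each original vertex becomes one new face: F′ = F + V = 54.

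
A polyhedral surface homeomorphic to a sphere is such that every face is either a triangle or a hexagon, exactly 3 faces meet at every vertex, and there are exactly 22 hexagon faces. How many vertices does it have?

48

Let x be the number of triangles; then F = 22 + x.
Edge–face incidences: 2E = 6·22 + 3·x = 132 + 3x.
Every vertex has degree 3, so 3V = 2E.
Euler: V − E + F = 2 ⇒ (2E)/3 − E + (22 + x) = 2.
Multiply by 6: 2·(2E) − 3·(2E) + 6·(22 + x) = 12, i.e. 132 + 6x − (132 + 3x) = 12.
Collecting terms: 3x = 12, so x = 4.
Then 2E = 132 + 3·4 = 144, so E = 72, V = 2E/3 = 48, F = 22 + 4 = 26.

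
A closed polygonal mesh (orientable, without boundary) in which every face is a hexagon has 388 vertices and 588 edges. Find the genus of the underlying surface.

Every face is a hexagon and each edge borders two faces, so 6F = 2·588, giving F = 196.
χ = V − E + F = 388 − 588 + 196 = -4.
For a closed orientable surface χ = 2 − 2g, so g = (2 − (-4))/2 = 3.

3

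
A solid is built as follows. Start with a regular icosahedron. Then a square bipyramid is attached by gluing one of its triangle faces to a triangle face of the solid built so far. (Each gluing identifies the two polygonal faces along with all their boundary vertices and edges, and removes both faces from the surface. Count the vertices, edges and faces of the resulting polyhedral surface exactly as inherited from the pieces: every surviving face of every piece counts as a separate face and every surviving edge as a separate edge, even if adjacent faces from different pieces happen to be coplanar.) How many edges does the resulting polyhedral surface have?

A regular icosahedron: V=12, E=30, F=20.
Attach a square bipyramid (V=6, E=12, F=8) along a 3-gon: merge 3 vertices and 3 edges, delete both glued faces → V=15, E=39, F=26.
Check: V − E + F = 15 − 39 + 26 = 2.

39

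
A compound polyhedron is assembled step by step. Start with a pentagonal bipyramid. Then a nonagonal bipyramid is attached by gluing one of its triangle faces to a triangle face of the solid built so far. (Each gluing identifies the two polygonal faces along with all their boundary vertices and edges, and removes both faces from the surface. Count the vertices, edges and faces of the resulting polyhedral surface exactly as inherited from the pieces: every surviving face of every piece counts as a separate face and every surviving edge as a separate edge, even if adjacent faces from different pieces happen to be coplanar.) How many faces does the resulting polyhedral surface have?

26

A pentagonal bipyramid: V=7, E=15, F=10.
Attach a nonagonal bipyramid (V=11, E=27, F=18) along a 3-gon: merge 3 vertices and 3 edges, delete both glued faces → V=15, E=39, F=26.
Check: V − E + F = 15 − 39 + 26 = 2.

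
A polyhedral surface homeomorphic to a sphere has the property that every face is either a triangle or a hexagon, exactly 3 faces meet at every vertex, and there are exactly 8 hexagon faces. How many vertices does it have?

20

Let x be the number of triangles; then F = 8 + x.
Edge–face incidences: 2E = 6·8 + 3·x = 48 + 3x.
Every vertex has degree 3, so 3V = 2E.
Euler: V − E + F = 2 ⇒ (2E)/3 − E + (8 + x) = 2.
Multiply by 6: 2·(2E) − 3·(2E) + 6·(8 + x) = 12, i.e. 48 + 6x − (48 + 3x) = 12.
Collecting terms: 3x = 12, so x = 4.
Then 2E = 48 + 3·4 = 60, so E = 30, V = 2E/3 = 20, F = 8 + 4 = 12.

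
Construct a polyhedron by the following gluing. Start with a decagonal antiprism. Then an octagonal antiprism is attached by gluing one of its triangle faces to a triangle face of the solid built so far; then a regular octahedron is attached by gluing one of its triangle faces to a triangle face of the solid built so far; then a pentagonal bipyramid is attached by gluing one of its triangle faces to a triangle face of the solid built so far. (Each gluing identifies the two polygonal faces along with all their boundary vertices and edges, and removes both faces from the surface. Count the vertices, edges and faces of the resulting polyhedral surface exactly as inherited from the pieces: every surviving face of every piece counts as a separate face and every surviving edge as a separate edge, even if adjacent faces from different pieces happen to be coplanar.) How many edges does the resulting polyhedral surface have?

90

A decagonal antiprism: V=20, E=40, F=22.
Attach an octagonal antiprism (V=16, E=32, F=18) along a 3-gon: merge 3 vertices and 3 edges, delete both glued faces → V=33, E=69, F=38.
Attach a regular octahedron (V=6, E=12, F=8) along a 3-gon: merge 3 vertices and 3 edges, delete both glued faces → V=36, E=78, F=44.
Attach a pentagonal bipyramid (V=7, E=15, F=10) along a 3-gon: merge 3 vertices and 3 edges, delete both glued faces → V=40, E=90, F=52.
Check: V − E + F = 40 − 90 + 52 = 2.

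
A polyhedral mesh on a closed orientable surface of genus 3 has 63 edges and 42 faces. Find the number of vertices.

17

For a closed orientable surface of genus 3, χ = 2 − 2·3 = -4.
V = -4 + E − F = -4 + 63 − 42 = 17.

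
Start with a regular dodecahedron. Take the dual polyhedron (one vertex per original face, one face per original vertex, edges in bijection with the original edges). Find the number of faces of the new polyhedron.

The base solid has V = 20, E = 30, F = 12.
The dual swaps V and F and preserves E: V′ = F = 12, E′ = E = 30, F′ = V = 20.

20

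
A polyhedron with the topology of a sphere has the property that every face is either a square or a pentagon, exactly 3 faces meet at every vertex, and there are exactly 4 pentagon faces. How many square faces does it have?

Let x be the number of squares; then F = 4 + x.
Edge–face incidences: 2E = 5·4 + 4·x = 20 + 4x.
Every vertex has degree 3, so 3V = 2E.
Euler: V − E + F = 2 ⇒ (2E)/3 − E + (4 + x) = 2.
Multiply by 6: 2·(2E) − 3·(2E) + 6·(4 + x) = 12, i.e. 24 + 6x − (20 + 4x) = 12.
Collecting terms: 2x + 4 = 12, so 2x = 8, so x = 4.
Then 2E = 20 + 4·4 = 36, so E = 18, V = 2E/3 = 12, F = 4 + 4 = 8.

4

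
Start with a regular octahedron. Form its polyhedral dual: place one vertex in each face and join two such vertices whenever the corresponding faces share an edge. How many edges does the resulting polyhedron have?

The base solid has V = 6, E = 12, F = 8.
The dual swaps V and F and preserves E: V′ = F = 8, E′ = E = 12, F′ = V = 6.

12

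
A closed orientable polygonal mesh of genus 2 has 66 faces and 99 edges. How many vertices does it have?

31

For a closed orientable surface of genus 2, χ = 2 − 2·2 = -2.
V = -2 + E − F = -2 + 99 − 66 = 31.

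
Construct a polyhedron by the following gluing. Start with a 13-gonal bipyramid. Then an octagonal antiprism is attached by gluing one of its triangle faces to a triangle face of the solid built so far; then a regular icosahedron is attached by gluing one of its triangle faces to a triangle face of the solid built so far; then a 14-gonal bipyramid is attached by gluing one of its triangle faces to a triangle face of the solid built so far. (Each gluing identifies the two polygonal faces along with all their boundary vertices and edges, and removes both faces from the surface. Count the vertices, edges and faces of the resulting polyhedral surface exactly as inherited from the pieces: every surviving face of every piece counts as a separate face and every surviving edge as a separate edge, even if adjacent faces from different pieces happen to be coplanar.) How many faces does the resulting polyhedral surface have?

A 13-gonal bipyramid: V=15, E=39, F=26.
Attach an octagonal antiprism (V=16, E=32, F=18) along a 3-gon: merge 3 vertices and 3 edges, delete both glued faces → V=28, E=68, F=42.
Attach a regular icosahedron (V=12, E=30, F=20) along a 3-gon: merge 3 vertices and 3 edges, delete both glued faces → V=37, E=95, F=60.
Attach a 14-gonal bipyramid (V=16, E=42, F=28) along a 3-gon: merge 3 vertices and 3 edges, delete both glued faces → V=50, E=134, F=86.
Check: V − E + F = 50 − 134 + 86 = 2.

86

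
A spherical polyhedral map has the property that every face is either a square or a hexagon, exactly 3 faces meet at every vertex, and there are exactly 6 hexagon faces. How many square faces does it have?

6

Let x be the number of squares; then F = 6 + x.
Edge–face incidences: 2E = 6·6 + 4·x = 36 + 4x.
Every vertex has degree 3, so 3V = 2E.
Euler: V − E + F = 2 ⇒ (2E)/3 − E + (6 + x) = 2.
Multiply by 6: 2·(2E) − 3·(2E) + 6·(6 + x) = 12, i.e. 36 + 6x − (36 + 4x) = 12.
Collecting terms: 2x = 12, so x = 6.
Then 2E = 36 + 4·6 = 60, so E = 30, V = 2E/3 = 20, F = 6 + 6 = 12.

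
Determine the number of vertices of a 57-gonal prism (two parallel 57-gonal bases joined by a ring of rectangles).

114

A prism on an n-gon has two n-gon bases and n rectangular sides: V = 2·57 = 114, E = 3·57 = 171, F = 57 + 2 = 59.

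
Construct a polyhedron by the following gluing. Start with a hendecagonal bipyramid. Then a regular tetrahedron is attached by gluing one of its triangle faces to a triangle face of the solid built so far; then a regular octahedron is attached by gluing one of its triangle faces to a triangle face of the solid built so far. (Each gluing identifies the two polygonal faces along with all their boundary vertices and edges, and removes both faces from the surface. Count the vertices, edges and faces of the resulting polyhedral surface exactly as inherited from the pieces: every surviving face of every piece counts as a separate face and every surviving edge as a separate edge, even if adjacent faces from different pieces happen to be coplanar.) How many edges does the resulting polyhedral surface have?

45

A hendecagonal bipyramid: V=13, E=33, F=22.
Attach a regular tetrahedron (V=4, E=6, F=4) along a 3-gon: merge 3 vertices and 3 edges, delete both glued faces → V=14, E=36, F=24.
Attach a regular octahedron (V=6, E=12, F=8) along a 3-gon: merge 3 vertices and 3 edges, delete both glued faces → V=17, E=45, F=30.
Check: V − E + F = 17 − 45 + 30 = 2.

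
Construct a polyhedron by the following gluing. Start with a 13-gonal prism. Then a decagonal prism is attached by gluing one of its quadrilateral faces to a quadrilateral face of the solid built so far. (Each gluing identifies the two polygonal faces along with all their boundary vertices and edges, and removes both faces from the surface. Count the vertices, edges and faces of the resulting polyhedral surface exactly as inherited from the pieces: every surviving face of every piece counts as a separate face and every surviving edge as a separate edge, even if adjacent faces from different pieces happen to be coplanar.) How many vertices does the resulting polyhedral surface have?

42

A 13-gonal prism: V=26, E=39, F=15.
Attach a decagonal prism (V=20, E=30, F=12) along a 4-gon: merge 4 vertices and 4 edges, delete both glued faces → V=42, E=65, F=25.
Check: V − E + F = 42 − 65 + 25 = 2.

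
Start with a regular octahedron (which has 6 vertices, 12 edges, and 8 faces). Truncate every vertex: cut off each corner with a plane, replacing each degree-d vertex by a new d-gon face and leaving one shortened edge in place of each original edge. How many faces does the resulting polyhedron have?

14

Truncation replaces each original edge-end by a new vertex, so V′ = 2E = 24.
Each original edge survives, and each old vertex of degree d contributes d new edges; summing degrees gives Σd = 2E, so E′ = E + 2E = 3E = 36.
Each original face survives and each original vertex becomes one new face: F′ = F + V = 14.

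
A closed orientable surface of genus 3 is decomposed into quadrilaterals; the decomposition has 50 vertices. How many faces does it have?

54

χ = 2 − 2·3 = -4, and every face is a square so 4F = 2E.
V − E + F = -4 with E = 4F/2 gives 50 − (4/2 − 1)·F = -4, so F = 54 and E = 108.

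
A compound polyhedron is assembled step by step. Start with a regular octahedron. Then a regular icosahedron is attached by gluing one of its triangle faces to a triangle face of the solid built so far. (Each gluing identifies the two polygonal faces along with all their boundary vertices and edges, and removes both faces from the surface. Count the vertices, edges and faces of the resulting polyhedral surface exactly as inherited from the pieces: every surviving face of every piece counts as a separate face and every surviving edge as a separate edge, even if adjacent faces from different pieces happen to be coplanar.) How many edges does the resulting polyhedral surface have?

39

A regular octahedron: V=6, E=12, F=8.
Attach a regular icosahedron (V=12, E=30, F=20) along a 3-gon: merge 3 vertices and 3 edges, delete both glued faces → V=15, E=39, F=26.
Check: V − E + F = 15 − 39 + 26 = 2.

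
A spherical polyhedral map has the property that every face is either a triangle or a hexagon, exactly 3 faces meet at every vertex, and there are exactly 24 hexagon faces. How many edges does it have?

Let x be the number of triangles; then F = 24 + x.
Edge–face incidences: 2E = 6·24 + 3·x = 144 + 3x.
Every vertex has degree 3, so 3V = 2E.
Euler: V − E + F = 2 ⇒ (2E)/3 − E + (24 + x) = 2.
Multiply by 6: 2·(2E) − 3·(2E) + 6·(24 + x) = 12, i.e. 144 + 6x − (144 + 3x) = 12.
Collecting terms: 3x = 12, so x = 4.
Then 2E = 144 + 3·4 = 156, so E = 78, V = 2E/3 = 52, F = 24 + 4 = 28.

78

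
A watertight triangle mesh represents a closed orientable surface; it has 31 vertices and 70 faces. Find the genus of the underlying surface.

Every face is a triangle, so 2E = 3·70 = 210, giving E = 105.
χ = V − E + F = 31 − 105 + 70 = -4.
For a closed orientable surface χ = 2 − 2g, so g = (2 − (-4))/2 = 3.

3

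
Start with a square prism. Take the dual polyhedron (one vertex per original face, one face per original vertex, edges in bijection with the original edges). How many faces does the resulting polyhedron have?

The base solid has V = 8, E = 12, F = 6.
The dual swaps V and F and preserves E: V′ = F = 6, E′ = E = 12, F′ = V = 8.

8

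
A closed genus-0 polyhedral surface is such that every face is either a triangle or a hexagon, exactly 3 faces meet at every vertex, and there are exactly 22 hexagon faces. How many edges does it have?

Let x be the number of triangles; then F = 22 + x.
Edge–face incidences: 2E = 6·22 + 3·x = 132 + 3x.
Every vertex has degree 3, so 3V = 2E.
Euler: V − E + F = 2 ⇒ (2E)/3 − E + (22 + x) = 2.
Multiply by 6: 2·(2E) − 3·(2E) + 6·(22 + x) = 12, i.e. 132 + 6x − (132 + 3x) = 12.
Collecting terms: 3x = 12, so x = 4.
Then 2E = 132 + 3·4 = 144, so E = 72, V = 2E/3 = 48, F = 22 + 4 = 26.

72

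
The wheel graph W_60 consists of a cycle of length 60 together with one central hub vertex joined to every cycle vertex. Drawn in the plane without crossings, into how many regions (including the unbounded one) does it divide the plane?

W_60 has V = 60 + 1 = 61 vertices and E = 2·60 = 120 edges.
By Euler's formula F = 2 − V + E = 2 − 61 + 120 = 61.

61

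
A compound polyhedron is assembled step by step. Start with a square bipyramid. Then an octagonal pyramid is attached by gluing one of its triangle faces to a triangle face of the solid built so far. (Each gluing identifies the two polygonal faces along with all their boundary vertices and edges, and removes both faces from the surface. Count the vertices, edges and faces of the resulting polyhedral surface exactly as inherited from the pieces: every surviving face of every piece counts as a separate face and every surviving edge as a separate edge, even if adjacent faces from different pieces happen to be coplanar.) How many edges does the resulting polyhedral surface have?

A square bipyramid: V=6, E=12, F=8.
Attach an octagonal pyramid (V=9, E=16, F=9) along a 3-gon: merge 3 vertices and 3 edges, delete both glued faces → V=12, E=25, F=15.
Check: V − E + F = 12 − 25 + 15 = 2.

25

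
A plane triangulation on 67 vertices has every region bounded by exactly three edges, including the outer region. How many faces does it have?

In a plane triangulation 3F = 2E and V − E + F = 2, so F = 2V − 4 = 2·67 − 4 = 130.

130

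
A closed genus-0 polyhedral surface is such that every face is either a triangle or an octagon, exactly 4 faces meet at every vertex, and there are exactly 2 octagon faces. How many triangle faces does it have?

16

Let x be the number of triangles; then F = 2 + x.
Edge–face incidences: 2E = 8·2 + 3·x = 16 + 3x.
Every vertex has degree 4, so 4V = 2E.
Euler: V − E + F = 2 ⇒ (2E)/4 − E + (2 + x) = 2.
Multiply by 8: 2·(2E) − 4·(2E) + 8·(2 + x) = 16, i.e. 16 + 8x − 2·(16 + 3x) = 16.
Collecting terms: 2x − 16 = 16, so 2x = 32, so x = 16.
Then 2E = 16 + 3·16 = 64, so E = 32, V = 2E/4 = 16, F = 2 + 16 = 18.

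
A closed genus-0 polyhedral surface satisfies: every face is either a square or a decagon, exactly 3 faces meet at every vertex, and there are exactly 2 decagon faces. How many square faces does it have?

10

Let x be the number of squares; then F = 2 + x.
Edge–face incidences: 2E = 10·2 + 4·x = 20 + 4x.
Every vertex has degree 3, so 3V = 2E.
Euler: V − E + F = 2 ⇒ (2E)/3 − E + (2 + x) = 2.
Multiply by 6: 2·(2E) − 3·(2E) + 6·(2 + x) = 12, i.e. 12 + 6x − (20 + 4x) = 12.
Collecting terms: 2x − 8 = 12, so 2x = 20, so x = 10.
Then 2E = 20 + 4·10 = 60, so E = 30, V = 2E/3 = 20, F = 2 + 10 = 12.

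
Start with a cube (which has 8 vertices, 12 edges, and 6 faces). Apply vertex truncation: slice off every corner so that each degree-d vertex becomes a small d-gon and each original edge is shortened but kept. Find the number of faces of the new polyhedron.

Truncation replaces each original edge-end by a new vertex, so V′ = 2E = 24.
Each original edge survives, and each old vertex of degree d contributes d new edges; summing degrees gives Σd = 2E, so E′ = E + 2E = 3E = 36.
Each original face survives and each original vertex becomes one new face: F′ = F + V = 14.

14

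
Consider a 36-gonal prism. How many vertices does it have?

72

A prism on an n-gon has two n-gon bases and n rectangular sides: V = 2·36 = 72, E = 3·36 = 108, F = 36 + 2 = 38.
Check: V − E + F = 72 − 108 + 38 = 2.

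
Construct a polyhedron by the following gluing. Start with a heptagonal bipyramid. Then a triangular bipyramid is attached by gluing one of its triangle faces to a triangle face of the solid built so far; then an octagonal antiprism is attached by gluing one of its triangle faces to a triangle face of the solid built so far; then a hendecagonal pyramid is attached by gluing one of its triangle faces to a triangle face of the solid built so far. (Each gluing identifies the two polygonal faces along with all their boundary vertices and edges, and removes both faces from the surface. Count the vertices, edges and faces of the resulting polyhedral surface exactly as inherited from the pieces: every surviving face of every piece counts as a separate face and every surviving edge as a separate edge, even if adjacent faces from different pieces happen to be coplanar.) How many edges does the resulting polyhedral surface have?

75

A heptagonal bipyramid: V=9, E=21, F=14.
Attach a triangular bipyramid (V=5, E=9, F=6) along a 3-gon: merge 3 vertices and 3 edges, delete both glued faces → V=11, E=27, F=18.
Attach an octagonal antiprism (V=16, E=32, F=18) along a 3-gon: merge 3 vertices and 3 edges, delete both glued faces → V=24, E=56, F=34.
Attach a hendecagonal pyramid (V=12, E=22, F=12) along a 3-gon: merge 3 vertices and 3 edges, delete both glued faces → V=33, E=75, F=44.
Check: V − E + F = 33 − 75 + 44 = 2.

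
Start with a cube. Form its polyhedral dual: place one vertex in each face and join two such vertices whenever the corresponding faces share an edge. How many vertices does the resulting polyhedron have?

6

The base solid has V = 8, E = 12, F = 6.
The dual swaps V and F and preserves E: V′ = F = 6, E′ = E = 12, F′ = V = 8.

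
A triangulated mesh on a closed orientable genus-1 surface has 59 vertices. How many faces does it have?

χ = 2 − 2·1 = 0, and every face is a triangle so 3F = 2E.
V − E + F = 0 with E = 3F/2 gives 59 − (3/2 − 1)·F = 0, so F = 118 and E = 177.

118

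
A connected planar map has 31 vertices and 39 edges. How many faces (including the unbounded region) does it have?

10

Euler's formula for a connected plane graph: V − E + F = 2, so F = 2 − 31 + 39 = 10.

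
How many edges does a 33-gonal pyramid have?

A pyramid on an n-gon base has one n-gon and n triangles: V = 33 + 1 = 34, E = 2·33 = 66, F = 33 + 1 = 34.

66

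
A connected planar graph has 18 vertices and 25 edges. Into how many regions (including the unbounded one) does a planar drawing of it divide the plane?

Euler's formula for a connected plane graph: V − E + F = 2, so F = 2 − 18 + 25 = 9.

9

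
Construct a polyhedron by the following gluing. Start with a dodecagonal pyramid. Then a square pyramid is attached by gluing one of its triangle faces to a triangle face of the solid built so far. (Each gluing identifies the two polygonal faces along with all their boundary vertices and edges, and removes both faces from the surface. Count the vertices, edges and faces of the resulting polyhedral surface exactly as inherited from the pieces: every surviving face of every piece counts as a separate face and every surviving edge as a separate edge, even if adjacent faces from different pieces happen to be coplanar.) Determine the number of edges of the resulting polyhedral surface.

A dodecagonal pyramid: V=13, E=24, F=13.
Attach a square pyramid (V=5, E=8, F=5) along a 3-gon: merge 3 vertices and 3 edges, delete both glued faces → V=15, E=29, F=16.
Check: V − E + F = 15 − 29 + 16 = 2.

29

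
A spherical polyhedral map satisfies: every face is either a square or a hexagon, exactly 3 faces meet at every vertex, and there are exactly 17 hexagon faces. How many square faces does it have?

Let x be the number of squares; then F = 17 + x.
Edge–face incidences: 2E = 6·17 + 4·x = 102 + 4x.
Every vertex has degree 3, so 3V = 2E.
Euler: V − E + F = 2 ⇒ (2E)/3 − E + (17 + x) = 2.
Multiply by 6: 2·(2E) − 3·(2E) + 6·(17 + x) = 12, i.e. 102 + 6x − (102 + 4x) = 12.
Collecting terms: 2x = 12, so x = 6.
Then 2E = 102 + 4·6 = 126, so E = 63, V = 2E/3 = 42, F = 17 + 6 = 23.

6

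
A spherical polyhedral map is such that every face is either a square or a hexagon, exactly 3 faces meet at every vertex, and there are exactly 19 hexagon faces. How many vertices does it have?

46

Let x be the number of squares; then F = 19 + x.
Edge–face incidences: 2E = 6·19 + 4·x = 114 + 4x.
Every vertex has degree 3, so 3V = 2E.
Euler: V − E + F = 2 ⇒ (2E)/3 − E + (19 + x) = 2.
Multiply by 6: 2·(2E) − 3·(2E) + 6·(19 + x) = 12, i.e. 114 + 6x − (114 + 4x) = 12.
Collecting terms: 2x = 12, so x = 6.
Then 2E = 114 + 4·6 = 138, so E = 69, V = 2E/3 = 46, F = 19 + 6 = 25.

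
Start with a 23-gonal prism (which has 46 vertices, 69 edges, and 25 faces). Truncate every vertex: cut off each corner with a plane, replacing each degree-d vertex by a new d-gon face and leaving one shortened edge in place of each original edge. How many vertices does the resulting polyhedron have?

Truncation replaces each original edge-end by a new vertex, so V′ = 2E = 138.
Each original edge survives, and each old vertex of degree d contributes d new edges; summing degrees gives Σd = 2E, so E′ = E + 2E = 3E = 207.
Each original face survives and each original vertex becomes one new face: F′ = F + V = 71.

138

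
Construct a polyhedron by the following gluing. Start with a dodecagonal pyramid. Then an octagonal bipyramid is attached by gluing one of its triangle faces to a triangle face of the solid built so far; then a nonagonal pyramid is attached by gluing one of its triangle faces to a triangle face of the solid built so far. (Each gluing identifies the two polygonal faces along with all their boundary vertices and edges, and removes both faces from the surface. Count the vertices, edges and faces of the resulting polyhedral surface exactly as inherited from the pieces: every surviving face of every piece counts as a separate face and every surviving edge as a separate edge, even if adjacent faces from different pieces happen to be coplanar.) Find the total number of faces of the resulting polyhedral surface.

35

A dodecagonal pyramid: V=13, E=24, F=13.
Attach an octagonal bipyramid (V=10, E=24, F=16) along a 3-gon: merge 3 vertices and 3 edges, delete both glued faces → V=20, E=45, F=27.
Attach a nonagonal pyramid (V=10, E=18, F=10) along a 3-gon: merge 3 vertices and 3 edges, delete both glued faces → V=27, E=60, F=35.
Check: V − E + F = 27 − 60 + 35 = 2.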